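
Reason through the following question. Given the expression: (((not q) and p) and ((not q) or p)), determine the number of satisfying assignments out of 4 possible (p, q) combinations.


Check all 4 assignments:
p=0, q=0: 0
p=0, q=1: 0
p=1, q=0: 1
p=1, q=1: 0
Count of True = 1

1


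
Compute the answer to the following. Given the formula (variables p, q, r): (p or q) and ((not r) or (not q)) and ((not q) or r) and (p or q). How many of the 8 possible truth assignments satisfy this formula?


Evaluate all 8 assignments for p, q, r:
p=0, q=0, r=0: 0
p=0, q=0, r=1: 0
p=0, q=1, r=0: 0
p=0, q=1, r=1: 0
p=1, q=0, r=0: 1
p=1, q=0, r=1: 1
p=1, q=1, r=0: 0
p=1, q=1, r=1: 0
Satisfying count = 2

2


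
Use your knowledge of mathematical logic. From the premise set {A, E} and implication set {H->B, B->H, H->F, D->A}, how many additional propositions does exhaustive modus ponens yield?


Initial facts: {A, E}
Apply modus ponens to closure:
  (no implication fires)
Final known: {A, E}
New propositions: {(none)}
Count = 0

0


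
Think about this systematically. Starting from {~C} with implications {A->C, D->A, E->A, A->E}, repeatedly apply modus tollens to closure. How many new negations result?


Initial negated facts: {~C}
Apply modus tollens to closure:
  ~C and A->C  =>  ~A
  ~A and D->A  =>  ~D
  ~A and E->A  =>  ~E
Final negated: {~A, ~C, ~D, ~E}
New negations: {~A, ~D, ~E}
Count = 3

3


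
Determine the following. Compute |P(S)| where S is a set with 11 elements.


The power set of a set with n elements has 2^n elements.
|P(S)| = 2^11 = 2048

2048


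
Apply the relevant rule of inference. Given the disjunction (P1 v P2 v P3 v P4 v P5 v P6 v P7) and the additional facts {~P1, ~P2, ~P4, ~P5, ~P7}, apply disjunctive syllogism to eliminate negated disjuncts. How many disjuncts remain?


Original disjuncts (7): P1, P2, P3, P4, P5, P6, P7
Negated (eliminate): ~P1, ~P2, ~P4, ~P5, ~P7
Remaining disjuncts: P3, P6
Count = 7 - 5 = 2

2


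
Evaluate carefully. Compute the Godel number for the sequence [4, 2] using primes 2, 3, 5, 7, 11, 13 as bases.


Encode each element as an exponent of the corresponding prime:
  2^4 = 16
  3^2 = 9
Product = 16 * 9 = 144

144


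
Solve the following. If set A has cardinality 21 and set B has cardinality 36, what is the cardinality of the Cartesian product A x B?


The Cartesian product A x B contains all ordered pairs (a, b).
|A x B| = |A| * |B| = 21 * 36 = 756

756


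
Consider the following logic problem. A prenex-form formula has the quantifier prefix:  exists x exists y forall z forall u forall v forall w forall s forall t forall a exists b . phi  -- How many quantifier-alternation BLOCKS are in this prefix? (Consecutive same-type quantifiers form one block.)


Quantifier-type sequence: E E A A A A A A A E  (A=forall, E=exists)
Group into maximal same-type runs:
  Ex2 | Ax7 | Ex1
Number of blocks = 3

3


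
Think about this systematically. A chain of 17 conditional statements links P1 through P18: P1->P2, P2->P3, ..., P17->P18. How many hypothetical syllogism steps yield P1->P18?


With 17 implications in a chain connecting 18 propositions:
P1->P2, P2->P3, ..., P17->P18
Steps needed = (number of implications) - 1 = 17 - 1 = 16

16


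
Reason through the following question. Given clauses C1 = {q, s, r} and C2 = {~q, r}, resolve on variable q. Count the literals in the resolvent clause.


Remove q from C1 and ~q from C2.
C1 remainder: {s, r}
C2 remainder: {r}
Union (resolvent): {r, s}
Resolvent has 2 literal(s).

2


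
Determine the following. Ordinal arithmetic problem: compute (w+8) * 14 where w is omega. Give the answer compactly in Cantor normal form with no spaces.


Compute (w+8) * 14.
Ordinal * is associative and left-distributive over +, but NOT commutative; for finite n>1, n*w = w but w*n stays w*n.
(w+8) * 14 = (w+8) repeated 14 times. Each intermediate +8 is absorbed by the following w; only the last survives: w*14+8.
Result = w*14+8

w*14+8


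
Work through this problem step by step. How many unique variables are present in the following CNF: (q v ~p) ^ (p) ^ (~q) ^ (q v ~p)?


Identify each variable that appears in the formula.
Variables found: p, q
Count = 2

2


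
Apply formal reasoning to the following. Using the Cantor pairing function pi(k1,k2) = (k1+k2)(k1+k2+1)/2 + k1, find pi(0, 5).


k1 + k2 = 5
(k1+k2)(k1+k2+1)/2 = 5 * 6 / 2 = 15
pi = 15 + 0 = 15

15


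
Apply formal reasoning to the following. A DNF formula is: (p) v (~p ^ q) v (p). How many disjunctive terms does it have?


A DNF formula is a disjunction of terms (conjunctions).
Terms are separated by v.
Counting the disjuncts: 3 terms.

3


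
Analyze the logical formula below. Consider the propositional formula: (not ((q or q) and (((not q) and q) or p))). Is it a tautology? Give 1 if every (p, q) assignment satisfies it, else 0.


Check all 4 assignments:
p=0, q=0: 1
p=0, q=1: 1
p=1, q=0: 1
p=1, q=1: 0
Satisfying count = 3/4.
Tautology iff count = 4: no.

0


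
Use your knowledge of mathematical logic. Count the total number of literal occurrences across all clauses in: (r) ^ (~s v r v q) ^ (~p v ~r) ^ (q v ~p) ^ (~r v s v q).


Counting literals in each clause:
Clause 1: 1 literal(s)
Clause 2: 3 literal(s)
Clause 3: 2 literal(s)
Clause 4: 2 literal(s)
Clause 5: 3 literal(s)
Total = 11

11


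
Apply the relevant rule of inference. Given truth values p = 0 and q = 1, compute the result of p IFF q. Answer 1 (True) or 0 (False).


p = 0, q = 1
Operation: p IFF q
Evaluate: 0 IFF 1 = 0

0


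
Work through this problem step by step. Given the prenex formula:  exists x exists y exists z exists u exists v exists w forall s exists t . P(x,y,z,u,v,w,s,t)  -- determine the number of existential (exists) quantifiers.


Quantifier prefix: exists x exists y exists z exists u exists v exists w forall s exists t
Mark each quantifier type:
  E E E E E E U E
Universal count = 1, Existential count = 7
Asked for existential (exists) quantifiers: 7

7


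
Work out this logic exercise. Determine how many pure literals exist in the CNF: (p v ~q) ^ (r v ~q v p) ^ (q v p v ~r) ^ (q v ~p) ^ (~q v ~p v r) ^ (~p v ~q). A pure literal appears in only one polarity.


Check each variable for pure literal status:
p: mixed (not pure)
q: mixed (not pure)
r: mixed (not pure)
Pure literal count = 0

0


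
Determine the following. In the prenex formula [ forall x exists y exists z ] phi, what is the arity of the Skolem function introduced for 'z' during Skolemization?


Quantifier prefix: forall x exists y exists z
'z' is existentially quantified at position 3.
Universal variables preceding it: x
Skolem function arity = 1

1


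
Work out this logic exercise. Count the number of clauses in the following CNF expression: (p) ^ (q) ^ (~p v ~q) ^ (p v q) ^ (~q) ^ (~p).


A CNF formula is a conjunction of clauses.
Clauses are separated by ^.
Counting the conjuncts: 6 clauses.

6


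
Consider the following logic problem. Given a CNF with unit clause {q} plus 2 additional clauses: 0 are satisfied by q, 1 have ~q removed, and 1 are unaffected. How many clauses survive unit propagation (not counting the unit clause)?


Satisfied (removed): 0
Shortened (remain): 1
Unchanged (remain): 1
Remaining = 1 + 1 = 2

2


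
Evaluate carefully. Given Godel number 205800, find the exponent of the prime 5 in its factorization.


Factorize 205800 by dividing by 5 repeatedly.
Division steps: 5 divides 205800 exactly 2 time(s).
Exponent of 5 = 2

2


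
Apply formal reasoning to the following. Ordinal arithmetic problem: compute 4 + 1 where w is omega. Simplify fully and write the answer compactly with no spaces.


Compute 4 + 1.
Ordinal + is associative but NOT commutative; for finite n>0, n + w = w but w + n stays w+n.
Both operands finite; ordinal + agrees with natural +: 4 + 1 = 5.
Result = 5

5


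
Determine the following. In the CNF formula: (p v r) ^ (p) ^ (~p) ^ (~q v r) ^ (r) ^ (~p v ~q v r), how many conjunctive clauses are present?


A CNF formula is a conjunction of clauses.
Clauses are separated by ^.
Counting the conjuncts: 6 clauses.

6


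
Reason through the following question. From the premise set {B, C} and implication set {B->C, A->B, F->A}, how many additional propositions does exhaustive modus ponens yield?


Initial facts: {B, C}
Apply modus ponens to closure:
  (no implication fires)
Final known: {B, C}
New propositions: {(none)}
Count = 0

0


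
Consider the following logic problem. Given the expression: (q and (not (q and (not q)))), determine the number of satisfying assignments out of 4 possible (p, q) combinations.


Check all 4 assignments:
p=0, q=0: 0
p=0, q=1: 1
p=1, q=0: 0
p=1, q=1: 1
Count of True = 2

2


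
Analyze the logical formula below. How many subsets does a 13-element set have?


The power set of a set with n elements has 2^n elements.
|P(S)| = 2^13 = 8192

8192


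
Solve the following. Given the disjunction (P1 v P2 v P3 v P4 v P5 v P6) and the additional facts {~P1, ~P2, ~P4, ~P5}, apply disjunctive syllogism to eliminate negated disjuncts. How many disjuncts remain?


Original disjuncts (6): P1, P2, P3, P4, P5, P6
Negated (eliminate): ~P1, ~P2, ~P4, ~P5
Remaining disjuncts: P3, P6
Count = 6 - 4 = 2

2


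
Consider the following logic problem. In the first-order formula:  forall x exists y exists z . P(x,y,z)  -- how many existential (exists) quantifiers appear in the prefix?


Quantifier prefix: forall x exists y exists z
Mark each quantifier type:
  U E E
Universal count = 1, Existential count = 2
Asked for existential (exists) quantifiers: 2

2


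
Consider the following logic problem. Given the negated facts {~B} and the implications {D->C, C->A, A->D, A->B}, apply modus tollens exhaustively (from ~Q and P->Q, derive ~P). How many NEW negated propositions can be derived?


Initial negated facts: {~B}
Apply modus tollens to closure:
  ~B and A->B  =>  ~A
  ~A and C->A  =>  ~C
  ~C and D->C  =>  ~D
Final negated: {~A, ~B, ~C, ~D}
New negations: {~A, ~C, ~D}
Count = 3

3


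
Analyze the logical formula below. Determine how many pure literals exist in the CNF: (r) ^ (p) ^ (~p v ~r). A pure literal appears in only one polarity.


Check each variable for pure literal status:
p: mixed (not pure)
q: absent (not pure)
r: mixed (not pure)
Pure literal count = 0

0


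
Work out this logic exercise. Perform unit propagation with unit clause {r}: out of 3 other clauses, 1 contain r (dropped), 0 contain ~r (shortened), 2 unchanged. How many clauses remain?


Satisfied (removed): 1
Shortened (remain): 0
Unchanged (remain): 2
Remaining = 0 + 2 = 2

2


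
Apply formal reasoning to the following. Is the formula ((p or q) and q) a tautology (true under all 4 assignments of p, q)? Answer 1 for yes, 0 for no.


Check all 4 assignments:
p=0, q=0: 0
p=0, q=1: 1
p=1, q=0: 0
p=1, q=1: 1
Satisfying count = 2/4.
Tautology iff count = 4: no.

0


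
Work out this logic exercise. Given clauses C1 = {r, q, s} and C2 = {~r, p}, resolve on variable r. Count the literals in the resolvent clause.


Remove r from C1 and ~r from C2.
C1 remainder: {q, s}
C2 remainder: {p}
Union (resolvent): {p, q, s}
Resolvent has 3 literal(s).

3


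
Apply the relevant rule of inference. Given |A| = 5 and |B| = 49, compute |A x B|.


The Cartesian product A x B contains all ordered pairs (a, b).
|A x B| = |A| * |B| = 5 * 49 = 245

245


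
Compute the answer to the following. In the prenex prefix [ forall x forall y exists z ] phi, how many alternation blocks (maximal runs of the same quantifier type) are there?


Quantifier-type sequence: A A E  (A=forall, E=exists)
Group into maximal same-type runs:
  Ax2 | Ex1
Number of blocks = 2

2


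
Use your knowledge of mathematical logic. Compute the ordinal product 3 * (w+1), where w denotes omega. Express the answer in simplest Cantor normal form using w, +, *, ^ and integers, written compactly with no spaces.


Compute 3 * (w+1).
Ordinal * is associative and left-distributive over +, but NOT commutative; for finite n>1, n*w = w but w*n stays w*n.
By left-distributivity: 3 * (w+1) = 3*w + 3*1 = w + 3 = w+3.
Result = w+3

w+3


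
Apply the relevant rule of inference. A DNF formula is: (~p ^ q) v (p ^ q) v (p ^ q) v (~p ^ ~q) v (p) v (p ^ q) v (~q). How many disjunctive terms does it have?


A DNF formula is a disjunction of terms (conjunctions).
Terms are separated by v.
Counting the disjuncts: 7 terms.

7


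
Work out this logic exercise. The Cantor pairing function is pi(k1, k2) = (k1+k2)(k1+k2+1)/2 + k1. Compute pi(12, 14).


k1 + k2 = 26
(k1+k2)(k1+k2+1)/2 = 26 * 27 / 2 = 351
pi = 351 + 12 = 363

363


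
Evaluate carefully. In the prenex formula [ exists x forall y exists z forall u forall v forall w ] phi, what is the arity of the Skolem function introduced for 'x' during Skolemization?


Quantifier prefix: exists x forall y exists z forall u forall v forall w
'x' is existentially quantified at position 1.
No universal quantifiers precede it.
Skolem function arity = 0 (a Skolem constant)

0


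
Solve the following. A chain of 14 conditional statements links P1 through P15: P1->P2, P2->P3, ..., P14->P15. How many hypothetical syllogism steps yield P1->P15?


With 14 implications in a chain connecting 15 propositions:
P1->P2, P2->P3, ..., P14->P15
Steps needed = (number of implications) - 1 = 14 - 1 = 13

13


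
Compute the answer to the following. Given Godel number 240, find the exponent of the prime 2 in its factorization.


Factorize 240 by dividing by 2 repeatedly.
Division steps: 2 divides 240 exactly 4 time(s).
Exponent of 2 = 4

4


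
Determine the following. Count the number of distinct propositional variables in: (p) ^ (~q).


Identify each variable that appears in the formula.
Variables found: p, q
Count = 2

2


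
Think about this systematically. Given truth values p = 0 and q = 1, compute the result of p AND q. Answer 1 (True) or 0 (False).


p = 0, q = 1
Operation: p AND q
Evaluate: 0 AND 1 = 0

0


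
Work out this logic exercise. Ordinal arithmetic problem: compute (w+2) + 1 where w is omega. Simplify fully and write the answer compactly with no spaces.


Compute (w+2) + 1.
Ordinal + is associative but NOT commutative; for finite n>0, n + w = w but w + n stays w+n.
By associativity: (w+2) + 1 = w + (2+1) = w+3.
Result = w+3

w+3


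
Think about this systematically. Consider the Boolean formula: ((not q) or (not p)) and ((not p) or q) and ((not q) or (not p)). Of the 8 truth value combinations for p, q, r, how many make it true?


Evaluate all 8 assignments for p, q, r:
p=0, q=0, r=0: 1
p=0, q=0, r=1: 1
p=0, q=1, r=0: 1
p=0, q=1, r=1: 1
p=1, q=0, r=0: 0
p=1, q=0, r=1: 0
p=1, q=1, r=0: 0
p=1, q=1, r=1: 0
Satisfying count = 4

4


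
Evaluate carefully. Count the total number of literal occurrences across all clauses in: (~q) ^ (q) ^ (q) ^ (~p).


Counting literals in each clause:
Clause 1: 1 literal(s)
Clause 2: 1 literal(s)
Clause 3: 1 literal(s)
Clause 4: 1 literal(s)
Total = 4

4


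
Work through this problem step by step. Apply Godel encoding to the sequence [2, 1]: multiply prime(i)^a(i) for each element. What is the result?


Encode each element as an exponent of the corresponding prime:
  2^2 = 4
  3^1 = 3
Product = 4 * 3 = 12

12


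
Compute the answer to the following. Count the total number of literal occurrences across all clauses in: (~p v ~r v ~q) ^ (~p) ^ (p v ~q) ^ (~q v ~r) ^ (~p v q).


Counting literals in each clause:
Clause 1: 3 literal(s)
Clause 2: 1 literal(s)
Clause 3: 2 literal(s)
Clause 4: 2 literal(s)
Clause 5: 2 literal(s)
Total = 10

10


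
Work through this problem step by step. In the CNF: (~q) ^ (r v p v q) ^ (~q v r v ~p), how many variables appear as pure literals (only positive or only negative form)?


Check each variable for pure literal status:
p: mixed (not pure)
q: mixed (not pure)
r: pure positive
Pure literal count = 1

1


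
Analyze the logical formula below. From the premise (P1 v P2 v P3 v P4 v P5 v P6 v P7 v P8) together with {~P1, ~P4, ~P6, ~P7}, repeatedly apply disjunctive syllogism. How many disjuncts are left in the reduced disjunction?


Original disjuncts (8): P1, P2, P3, P4, P5, P6, P7, P8
Negated (eliminate): ~P1, ~P4, ~P6, ~P7
Remaining disjuncts: P2, P3, P5, P8
Count = 8 - 4 = 4

4


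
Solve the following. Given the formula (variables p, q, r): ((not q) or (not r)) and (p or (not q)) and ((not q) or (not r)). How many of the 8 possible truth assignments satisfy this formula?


Evaluate all 8 assignments for p, q, r:
p=0, q=0, r=0: 1
p=0, q=0, r=1: 1
p=0, q=1, r=0: 0
p=0, q=1, r=1: 0
p=1, q=0, r=0: 1
p=1, q=0, r=1: 1
p=1, q=1, r=0: 1
p=1, q=1, r=1: 0
Satisfying count = 5

5


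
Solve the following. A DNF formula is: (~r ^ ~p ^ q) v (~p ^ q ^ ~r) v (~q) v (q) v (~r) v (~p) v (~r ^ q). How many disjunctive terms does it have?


A DNF formula is a disjunction of terms (conjunctions).
Terms are separated by v.
Counting the disjuncts: 7 terms.

7


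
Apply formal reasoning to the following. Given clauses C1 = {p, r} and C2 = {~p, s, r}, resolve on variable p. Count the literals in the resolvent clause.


Remove p from C1 and ~p from C2.
C1 remainder: {r}
C2 remainder: {s, r}
Union (resolvent): {r, s}
Resolvent has 2 literal(s).

2


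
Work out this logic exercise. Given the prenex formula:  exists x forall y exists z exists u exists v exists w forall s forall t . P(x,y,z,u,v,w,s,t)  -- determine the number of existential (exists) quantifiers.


Quantifier prefix: exists x forall y exists z exists u exists v exists w forall s forall t
Mark each quantifier type:
  E U E E E E U U
Universal count = 3, Existential count = 5
Asked for existential (exists) quantifiers: 5

5


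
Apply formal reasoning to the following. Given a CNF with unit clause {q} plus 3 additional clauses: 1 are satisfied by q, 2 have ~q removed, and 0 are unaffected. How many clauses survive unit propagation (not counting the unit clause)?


Satisfied (removed): 1
Shortened (remain): 2
Unchanged (remain): 0
Remaining = 2 + 0 = 2

2


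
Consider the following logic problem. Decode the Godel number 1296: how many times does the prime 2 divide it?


Factorize 1296 by dividing by 2 repeatedly.
Division steps: 2 divides 1296 exactly 4 time(s).
Exponent of 2 = 4

4


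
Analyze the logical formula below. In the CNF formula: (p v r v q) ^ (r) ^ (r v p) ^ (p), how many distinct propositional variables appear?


Identify each variable that appears in the formula.
Variables found: p, q, r
Count = 3

3


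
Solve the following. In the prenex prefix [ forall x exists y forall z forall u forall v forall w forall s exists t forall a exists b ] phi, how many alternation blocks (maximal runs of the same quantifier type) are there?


Quantifier-type sequence: A E A A A A A E A E  (A=forall, E=exists)
Group into maximal same-type runs:
  Ax1 | Ex1 | Ax5 | Ex1 | Ax1 | Ex1
Number of blocks = 6

6


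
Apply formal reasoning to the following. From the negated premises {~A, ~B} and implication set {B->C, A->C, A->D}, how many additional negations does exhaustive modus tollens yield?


Initial negated facts: {~A, ~B}
Apply modus tollens to closure:
  (no implication fires)
Final negated: {~A, ~B}
New negations: {(none)}
Count = 0

0


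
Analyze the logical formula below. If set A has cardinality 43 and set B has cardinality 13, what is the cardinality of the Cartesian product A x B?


The Cartesian product A x B contains all ordered pairs (a, b).
|A x B| = |A| * |B| = 43 * 13 = 559

559


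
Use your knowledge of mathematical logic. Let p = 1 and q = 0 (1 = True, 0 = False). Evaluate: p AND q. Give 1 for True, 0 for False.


p = 1, q = 0
Operation: p AND q
Evaluate: 1 AND 0 = 0

0


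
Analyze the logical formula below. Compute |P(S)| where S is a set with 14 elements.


The power set of a set with n elements has 2^n elements.
|P(S)| = 2^14 = 16384

16384


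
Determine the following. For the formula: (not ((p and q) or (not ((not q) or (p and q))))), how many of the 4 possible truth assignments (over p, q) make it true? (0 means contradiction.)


Check all 4 assignments:
p=0, q=0: 1
p=0, q=1: 0
p=1, q=0: 1
p=1, q=1: 0
Count of True = 2

2


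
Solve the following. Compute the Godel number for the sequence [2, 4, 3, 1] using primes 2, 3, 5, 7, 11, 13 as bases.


Encode each element as an exponent of the corresponding prime:
  2^2 = 4
  3^4 = 81
  5^3 = 125
  7^1 = 7
Product = 4 * 81 * 125 * 7 = 283500

283500


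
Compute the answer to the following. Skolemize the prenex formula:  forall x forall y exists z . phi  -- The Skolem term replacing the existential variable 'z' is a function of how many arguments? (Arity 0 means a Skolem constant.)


Quantifier prefix: forall x forall y exists z
'z' is existentially quantified at position 3.
Universal variables preceding it: x, y
Skolem function arity = 2

2


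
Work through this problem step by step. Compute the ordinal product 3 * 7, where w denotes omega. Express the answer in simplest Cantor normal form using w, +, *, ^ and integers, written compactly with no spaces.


Compute 3 * 7.
Ordinal * is associative and left-distributive over +, but NOT commutative; for finite n>1, n*w = w but w*n stays w*n.
Both finite; ordinal * agrees with natural *: 3 * 7 = 21.
Result = 21

21


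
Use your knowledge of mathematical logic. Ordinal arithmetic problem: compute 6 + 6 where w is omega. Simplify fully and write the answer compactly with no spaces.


Compute 6 + 6.
Ordinal + is associative but NOT commutative; for finite n>0, n + w = w but w + n stays w+n.
Both operands finite; ordinal + agrees with natural +: 6 + 6 = 12.
Result = 12

12


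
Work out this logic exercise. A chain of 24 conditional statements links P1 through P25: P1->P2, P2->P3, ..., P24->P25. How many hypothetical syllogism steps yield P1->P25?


With 24 implications in a chain connecting 25 propositions:
P1->P2, P2->P3, ..., P24->P25
Steps needed = (number of implications) - 1 = 24 - 1 = 23

23


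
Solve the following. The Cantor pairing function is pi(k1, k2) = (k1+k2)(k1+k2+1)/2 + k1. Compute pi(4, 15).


k1 + k2 = 19
(k1+k2)(k1+k2+1)/2 = 19 * 20 / 2 = 190
pi = 190 + 4 = 194

194


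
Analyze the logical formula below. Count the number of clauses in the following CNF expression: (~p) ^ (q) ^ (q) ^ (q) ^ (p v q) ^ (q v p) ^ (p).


A CNF formula is a conjunction of clauses.
Clauses are separated by ^.
Counting the conjuncts: 7 clauses.

7


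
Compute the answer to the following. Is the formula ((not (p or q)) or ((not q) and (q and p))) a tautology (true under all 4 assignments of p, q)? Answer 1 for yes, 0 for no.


Check all 4 assignments:
p=0, q=0: 1
p=0, q=1: 0
p=1, q=0: 0
p=1, q=1: 0
Satisfying count = 1/4.
Tautology iff count = 4: no.

0


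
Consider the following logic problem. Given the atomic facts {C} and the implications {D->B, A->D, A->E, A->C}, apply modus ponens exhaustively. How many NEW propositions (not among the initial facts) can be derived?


Initial facts: {C}
Apply modus ponens to closure:
  (no implication fires)
Final known: {C}
New propositions: {(none)}
Count = 0

0


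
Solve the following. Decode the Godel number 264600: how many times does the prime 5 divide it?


Factorize 264600 by dividing by 5 repeatedly.
Division steps: 5 divides 264600 exactly 2 time(s).
Exponent of 5 = 2

2


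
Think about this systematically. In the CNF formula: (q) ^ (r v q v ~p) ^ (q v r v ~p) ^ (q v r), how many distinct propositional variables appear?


Identify each variable that appears in the formula.
Variables found: p, q, r
Count = 3

3


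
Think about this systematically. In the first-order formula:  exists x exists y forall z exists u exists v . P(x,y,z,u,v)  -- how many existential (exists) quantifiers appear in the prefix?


Quantifier prefix: exists x exists y forall z exists u exists v
Mark each quantifier type:
  E E U E E
Universal count = 1, Existential count = 4
Asked for existential (exists) quantifiers: 4

4


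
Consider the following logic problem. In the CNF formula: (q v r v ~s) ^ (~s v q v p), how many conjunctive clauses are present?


A CNF formula is a conjunction of clauses.
Clauses are separated by ^.
Counting the conjuncts: 2 clauses.

2


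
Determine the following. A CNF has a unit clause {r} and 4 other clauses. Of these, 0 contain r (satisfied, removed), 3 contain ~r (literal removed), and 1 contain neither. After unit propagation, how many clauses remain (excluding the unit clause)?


Satisfied (removed): 0
Shortened (remain): 3
Unchanged (remain): 1
Remaining = 3 + 1 = 4

4


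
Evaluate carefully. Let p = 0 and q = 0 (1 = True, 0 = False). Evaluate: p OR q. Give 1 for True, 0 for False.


p = 0, q = 0
Operation: p OR q
Evaluate: 0 OR 0 = 0

0


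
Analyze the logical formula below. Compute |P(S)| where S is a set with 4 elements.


The power set of a set with n elements has 2^n elements.
|P(S)| = 2^4 = 16

16


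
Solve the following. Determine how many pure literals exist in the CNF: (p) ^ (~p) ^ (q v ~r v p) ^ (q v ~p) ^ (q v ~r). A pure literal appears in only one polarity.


Check each variable for pure literal status:
p: mixed (not pure)
q: pure positive
r: pure negative
Pure literal count = 2

2


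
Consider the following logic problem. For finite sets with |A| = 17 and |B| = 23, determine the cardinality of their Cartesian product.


The Cartesian product A x B contains all ordered pairs (a, b).
|A x B| = |A| * |B| = 17 * 23 = 391

391


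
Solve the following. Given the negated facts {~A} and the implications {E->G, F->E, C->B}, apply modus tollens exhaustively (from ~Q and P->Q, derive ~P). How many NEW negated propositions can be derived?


Initial negated facts: {~A}
Apply modus tollens to closure:
  (no implication fires)
Final negated: {~A}
New negations: {(none)}
Count = 0

0


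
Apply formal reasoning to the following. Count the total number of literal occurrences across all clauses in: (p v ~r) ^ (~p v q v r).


Counting literals in each clause:
Clause 1: 2 literal(s)
Clause 2: 3 literal(s)
Total = 5

5


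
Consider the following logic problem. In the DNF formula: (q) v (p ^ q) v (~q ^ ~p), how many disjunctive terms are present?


A DNF formula is a disjunction of terms (conjunctions).
Terms are separated by v.
Counting the disjuncts: 3 terms.

3


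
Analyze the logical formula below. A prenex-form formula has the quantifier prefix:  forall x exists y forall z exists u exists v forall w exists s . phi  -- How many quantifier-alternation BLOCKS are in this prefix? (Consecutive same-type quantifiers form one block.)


Quantifier-type sequence: A E A E E A E  (A=forall, E=exists)
Group into maximal same-type runs:
  Ax1 | Ex1 | Ax1 | Ex2 | Ax1 | Ex1
Number of blocks = 6

6


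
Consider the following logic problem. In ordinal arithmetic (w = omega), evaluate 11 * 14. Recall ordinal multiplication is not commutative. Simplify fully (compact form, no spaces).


Compute 11 * 14.
Ordinal * is associative and left-distributive over +, but NOT commutative; for finite n>1, n*w = w but w*n stays w*n.
Both finite; ordinal * agrees with natural *: 11 * 14 = 154.
Result = 154

154


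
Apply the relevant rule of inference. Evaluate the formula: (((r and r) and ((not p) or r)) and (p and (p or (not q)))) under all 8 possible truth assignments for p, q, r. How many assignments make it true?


Check all 8 assignments:
p=0, q=0, r=0: 0
p=0, q=0, r=1: 0
p=0, q=1, r=0: 0
p=0, q=1, r=1: 0
p=1, q=0, r=0: 0
p=1, q=0, r=1: 1
p=1, q=1, r=0: 0
p=1, q=1, r=1: 1
Count of True = 2

2


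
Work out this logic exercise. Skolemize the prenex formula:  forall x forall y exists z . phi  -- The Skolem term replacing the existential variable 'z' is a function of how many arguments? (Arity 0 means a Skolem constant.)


Quantifier prefix: forall x forall y exists z
'z' is existentially quantified at position 3.
Universal variables preceding it: x, y
Skolem function arity = 2

2


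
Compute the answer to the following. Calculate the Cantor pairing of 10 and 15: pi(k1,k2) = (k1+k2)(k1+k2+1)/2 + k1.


k1 + k2 = 25
(k1+k2)(k1+k2+1)/2 = 25 * 26 / 2 = 325
pi = 325 + 10 = 335

335


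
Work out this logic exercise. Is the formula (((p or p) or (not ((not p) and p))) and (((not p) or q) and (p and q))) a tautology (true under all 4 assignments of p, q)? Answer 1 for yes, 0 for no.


Check all 4 assignments:
p=0, q=0: 0
p=0, q=1: 0
p=1, q=0: 0
p=1, q=1: 1
Satisfying count = 1/4.
Tautology iff count = 4: no.

0


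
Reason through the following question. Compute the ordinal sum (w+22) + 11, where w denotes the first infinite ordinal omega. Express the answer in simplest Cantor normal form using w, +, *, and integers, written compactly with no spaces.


Compute (w+22) + 11.
Ordinal + is associative but NOT commutative; for finite n>0, n + w = w but w + n stays w+n.
By associativity: (w+22) + 11 = w + (22+11) = w+33.
Result = w+33

w+33


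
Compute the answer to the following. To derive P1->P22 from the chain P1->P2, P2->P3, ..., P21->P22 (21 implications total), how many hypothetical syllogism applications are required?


With 21 implications in a chain connecting 22 propositions:
P1->P2, P2->P3, ..., P21->P22
Steps needed = (number of implications) - 1 = 21 - 1 = 20

20


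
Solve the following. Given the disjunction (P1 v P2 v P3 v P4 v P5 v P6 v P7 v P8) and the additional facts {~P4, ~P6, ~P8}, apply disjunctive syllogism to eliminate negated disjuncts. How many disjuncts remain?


Original disjuncts (8): P1, P2, P3, P4, P5, P6, P7, P8
Negated (eliminate): ~P4, ~P6, ~P8
Remaining disjuncts: P1, P2, P3, P5, P7
Count = 8 - 3 = 5

5


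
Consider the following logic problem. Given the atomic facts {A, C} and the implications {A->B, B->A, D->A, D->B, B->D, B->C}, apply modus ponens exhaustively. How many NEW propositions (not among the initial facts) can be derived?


Initial facts: {A, C}
Apply modus ponens to closure:
  A and A->B  =>  B
  B and B->D  =>  D
Final known: {A, B, C, D}
New propositions: {B, D}
Count = 2

2


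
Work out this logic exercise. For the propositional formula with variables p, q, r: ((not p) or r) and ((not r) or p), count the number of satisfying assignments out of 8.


Evaluate all 8 assignments for p, q, r:
p=0, q=0, r=0: 1
p=0, q=0, r=1: 0
p=0, q=1, r=0: 1
p=0, q=1, r=1: 0
p=1, q=0, r=0: 0
p=1, q=0, r=1: 1
p=1, q=1, r=0: 0
p=1, q=1, r=1: 1
Satisfying count = 4

4


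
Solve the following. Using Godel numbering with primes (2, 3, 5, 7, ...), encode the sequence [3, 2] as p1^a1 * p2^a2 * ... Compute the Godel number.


Encode each element as an exponent of the corresponding prime:
  2^3 = 8
  3^2 = 9
Product = 8 * 9 = 72

72


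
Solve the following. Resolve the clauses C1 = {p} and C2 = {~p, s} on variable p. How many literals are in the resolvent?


Remove p from C1 and ~p from C2.
C1 remainder: {}
C2 remainder: {s}
Union (resolvent): {s}
Resolvent has 1 literal(s).

1


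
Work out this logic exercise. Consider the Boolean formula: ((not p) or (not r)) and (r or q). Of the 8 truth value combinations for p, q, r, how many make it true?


Evaluate all 8 assignments for p, q, r:
p=0, q=0, r=0: 0
p=0, q=0, r=1: 1
p=0, q=1, r=0: 1
p=0, q=1, r=1: 1
p=1, q=0, r=0: 0
p=1, q=0, r=1: 0
p=1, q=1, r=0: 1
p=1, q=1, r=1: 0
Satisfying count = 4

4


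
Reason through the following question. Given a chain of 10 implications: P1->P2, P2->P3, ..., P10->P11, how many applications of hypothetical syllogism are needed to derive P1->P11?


With 10 implications in a chain connecting 11 propositions:
P1->P2, P2->P3, ..., P10->P11
Steps needed = (number of implications) - 1 = 10 - 1 = 9

9


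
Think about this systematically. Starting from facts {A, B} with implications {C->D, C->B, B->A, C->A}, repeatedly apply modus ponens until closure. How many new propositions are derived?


Initial facts: {A, B}
Apply modus ponens to closure:
  (no implication fires)
Final known: {A, B}
New propositions: {(none)}
Count = 0

0


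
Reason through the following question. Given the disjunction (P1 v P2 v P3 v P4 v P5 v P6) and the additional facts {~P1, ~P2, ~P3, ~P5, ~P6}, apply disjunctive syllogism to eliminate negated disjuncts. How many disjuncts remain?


Original disjuncts (6): P1, P2, P3, P4, P5, P6
Negated (eliminate): ~P1, ~P2, ~P3, ~P5, ~P6
Remaining disjuncts: P4
Count = 6 - 5 = 1

1


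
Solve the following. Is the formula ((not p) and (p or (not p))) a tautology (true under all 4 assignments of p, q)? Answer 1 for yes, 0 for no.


Check all 4 assignments:
p=0, q=0: 1
p=0, q=1: 1
p=1, q=0: 0
p=1, q=1: 0
Satisfying count = 2/4.
Tautology iff count = 4: no.

0


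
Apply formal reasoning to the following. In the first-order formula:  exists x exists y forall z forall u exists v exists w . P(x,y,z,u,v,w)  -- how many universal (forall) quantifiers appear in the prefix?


Quantifier prefix: exists x exists y forall z forall u exists v exists w
Mark each quantifier type:
  E E U U E E
Universal count = 2, Existential count = 4
Asked for universal (forall) quantifiers: 2

2


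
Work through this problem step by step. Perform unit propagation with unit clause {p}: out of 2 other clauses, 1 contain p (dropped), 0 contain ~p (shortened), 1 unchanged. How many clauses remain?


Satisfied (removed): 1
Shortened (remain): 0
Unchanged (remain): 1
Remaining = 0 + 1 = 1

1


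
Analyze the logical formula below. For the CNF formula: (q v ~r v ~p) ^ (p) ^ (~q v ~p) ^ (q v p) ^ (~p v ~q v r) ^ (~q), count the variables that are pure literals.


Check each variable for pure literal status:
p: mixed (not pure)
q: mixed (not pure)
r: mixed (not pure)
Pure literal count = 0

0


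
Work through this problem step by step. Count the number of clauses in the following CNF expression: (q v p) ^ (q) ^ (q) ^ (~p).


A CNF formula is a conjunction of clauses.
Clauses are separated by ^.
Counting the conjuncts: 4 clauses.

4


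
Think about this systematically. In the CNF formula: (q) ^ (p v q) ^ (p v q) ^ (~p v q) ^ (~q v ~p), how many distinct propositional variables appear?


Identify each variable that appears in the formula.
Variables found: p, q
Count = 2

2


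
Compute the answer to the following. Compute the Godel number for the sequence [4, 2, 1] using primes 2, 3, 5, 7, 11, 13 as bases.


Encode each element as an exponent of the corresponding prime:
  2^4 = 16
  3^2 = 9
  5^1 = 5
Product = 16 * 9 * 5 = 720

720


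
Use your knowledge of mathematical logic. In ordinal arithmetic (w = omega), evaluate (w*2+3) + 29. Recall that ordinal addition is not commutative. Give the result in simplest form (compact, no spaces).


Compute (w*2+3) + 29.
Ordinal + is associative but NOT commutative; for finite n>0, n + w = w but w + n stays w+n.
By associativity: (w*2+3) + 29 = w*2 + (3+29) = w*2+32.
Result = w*2+32

w*2+32


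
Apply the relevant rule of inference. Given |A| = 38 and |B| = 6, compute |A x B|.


The Cartesian product A x B contains all ordered pairs (a, b).
|A x B| = |A| * |B| = 38 * 6 = 228

228


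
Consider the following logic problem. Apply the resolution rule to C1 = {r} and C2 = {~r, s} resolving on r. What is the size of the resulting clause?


Remove r from C1 and ~r from C2.
C1 remainder: {}
C2 remainder: {s}
Union (resolvent): {s}
Resolvent has 1 literal(s).

1


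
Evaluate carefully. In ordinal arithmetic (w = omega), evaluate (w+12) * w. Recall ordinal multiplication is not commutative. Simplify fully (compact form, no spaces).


Compute (w+12) * w.
Ordinal * is associative and left-distributive over +, but NOT commutative; for finite n>1, n*w = w but w*n stays w*n.
(w+12) * w = sup{(w+12)*k : k<w} = sup{w*k+12} = w^2 (the +12 tail is absorbed in the limit).
Result = w^2

w^2


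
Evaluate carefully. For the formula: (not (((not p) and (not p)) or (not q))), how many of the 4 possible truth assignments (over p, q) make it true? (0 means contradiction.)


Check all 4 assignments:
p=0, q=0: 0
p=0, q=1: 0
p=1, q=0: 0
p=1, q=1: 1
Count of True = 1

1


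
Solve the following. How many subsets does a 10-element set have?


The power set of a set with n elements has 2^n elements.
|P(S)| = 2^10 = 1024

1024


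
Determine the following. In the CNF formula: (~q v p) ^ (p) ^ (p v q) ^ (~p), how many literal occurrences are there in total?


Counting literals in each clause:
Clause 1: 2 literal(s)
Clause 2: 1 literal(s)
Clause 3: 2 literal(s)
Clause 4: 1 literal(s)
Total = 6

6


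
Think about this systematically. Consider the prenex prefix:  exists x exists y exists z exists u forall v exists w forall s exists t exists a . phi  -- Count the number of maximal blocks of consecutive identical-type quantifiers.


Quantifier-type sequence: E E E E A E A E E  (A=forall, E=exists)
Group into maximal same-type runs:
  Ex4 | Ax1 | Ex1 | Ax1 | Ex2
Number of blocks = 5

5


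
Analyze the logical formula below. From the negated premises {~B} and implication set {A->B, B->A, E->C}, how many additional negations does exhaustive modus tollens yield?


Initial negated facts: {~B}
Apply modus tollens to closure:
  ~B and A->B  =>  ~A
Final negated: {~A, ~B}
New negations: {~A}
Count = 1

1


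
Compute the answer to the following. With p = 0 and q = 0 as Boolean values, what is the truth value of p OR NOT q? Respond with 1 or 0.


p = 0, q = 0
Operation: p OR NOT q
Evaluate: 0 OR NOT 0 = 1

1


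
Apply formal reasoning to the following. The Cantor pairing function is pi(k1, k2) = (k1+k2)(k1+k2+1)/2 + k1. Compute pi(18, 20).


k1 + k2 = 38
(k1+k2)(k1+k2+1)/2 = 38 * 39 / 2 = 741
pi = 741 + 18 = 759

759


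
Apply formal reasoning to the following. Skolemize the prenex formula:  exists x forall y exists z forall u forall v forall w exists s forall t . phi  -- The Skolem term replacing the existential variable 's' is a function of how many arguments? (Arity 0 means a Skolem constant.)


Quantifier prefix: exists x forall y exists z forall u forall v forall w exists s forall t
's' is existentially quantified at position 7.
Universal variables preceding it: y, u, v, w
Skolem function arity = 4

4


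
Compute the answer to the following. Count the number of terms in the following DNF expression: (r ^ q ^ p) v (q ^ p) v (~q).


A DNF formula is a disjunction of terms (conjunctions).
Terms are separated by v.
Counting the disjuncts: 3 terms.

3


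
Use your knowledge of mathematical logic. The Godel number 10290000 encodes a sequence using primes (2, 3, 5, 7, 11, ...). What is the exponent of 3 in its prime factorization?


Factorize 10290000 by dividing by 3 repeatedly.
Division steps: 3 divides 10290000 exactly 1 time(s).
Exponent of 3 = 1

1


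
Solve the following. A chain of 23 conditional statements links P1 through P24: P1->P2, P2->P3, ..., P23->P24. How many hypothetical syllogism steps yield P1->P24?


With 23 implications in a chain connecting 24 propositions:
P1->P2, P2->P3, ..., P23->P24
Steps needed = (number of implications) - 1 = 23 - 1 = 22

22


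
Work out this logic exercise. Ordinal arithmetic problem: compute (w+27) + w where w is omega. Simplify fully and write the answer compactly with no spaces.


Compute (w+27) + w.
Ordinal + is associative but NOT commutative; for finite n>0, n + w = w but w + n stays w+n.
(w+27) + w = w + (27+w) = w + w = w*2 (the finite tail 27 is absorbed by the right w).
Result = w*2

w*2


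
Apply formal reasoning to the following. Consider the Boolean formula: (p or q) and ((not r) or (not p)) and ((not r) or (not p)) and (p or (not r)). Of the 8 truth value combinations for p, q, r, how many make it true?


Evaluate all 8 assignments for p, q, r:
p=0, q=0, r=0: 0
p=0, q=0, r=1: 0
p=0, q=1, r=0: 1
p=0, q=1, r=1: 0
p=1, q=0, r=0: 1
p=1, q=0, r=1: 0
p=1, q=1, r=0: 1
p=1, q=1, r=1: 0
Satisfying count = 3

3
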